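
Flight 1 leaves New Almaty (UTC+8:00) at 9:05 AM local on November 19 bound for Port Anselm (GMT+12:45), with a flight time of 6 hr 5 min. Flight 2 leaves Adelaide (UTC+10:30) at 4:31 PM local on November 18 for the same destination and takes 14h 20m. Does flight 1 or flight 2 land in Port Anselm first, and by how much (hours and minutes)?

the second, by 10 hours 49 minutes

Flight 1 in UTC: 9:05 AM − 8:00 = 1:05 AM on Nov 19.
+6 hours and 5 minutes → arrive 7:10 AM UTC on Nov 19.
Flight 2 in UTC: 4:31 PM − 10:30 = 6:01 AM on Nov 18.
+14 hours 20 minutes → arrive 8:21 PM UTC on Nov 18.
Flight 2 lands earlier by 10 hours 49 minutes.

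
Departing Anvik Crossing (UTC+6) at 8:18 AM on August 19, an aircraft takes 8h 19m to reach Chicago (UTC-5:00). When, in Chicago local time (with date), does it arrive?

Convert departure to UTC: 8:18 AM − 6:00 = 2:18 AM UTC on Aug 19.
Add 8 hours and 19 minutes travel time → 10:37 AM UTC.
Chicago is UTC−5:00, so local arrival = 10:37 AM − 5:00 = 5:37 AM on Aug 19.

5:37 AM on Aug 19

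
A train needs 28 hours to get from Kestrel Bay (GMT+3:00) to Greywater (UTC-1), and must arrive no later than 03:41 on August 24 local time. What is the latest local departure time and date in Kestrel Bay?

Target arrival in UTC: 03:41 + 1:00 = 04:41 on Aug 24.
Subtract 28 hours → departure 00:41 UTC on Aug 23.
Kestrel Bay is UTC+3:00: 00:41 + 3:00 = 03:41 on Aug 23.

03:41 on August 23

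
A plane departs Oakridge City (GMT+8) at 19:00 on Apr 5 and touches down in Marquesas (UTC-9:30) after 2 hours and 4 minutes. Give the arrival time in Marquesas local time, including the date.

03:34 on April 5

Convert departure to UTC: 19:00 − 8:00 = 11:00 UTC on Apr 5.
Add 2 hours 4 minutes travel time → 13:04 UTC.
Marquesas is UTC−9:30, so local arrival = 13:04 − 9:30 = 03:34 on Apr 5.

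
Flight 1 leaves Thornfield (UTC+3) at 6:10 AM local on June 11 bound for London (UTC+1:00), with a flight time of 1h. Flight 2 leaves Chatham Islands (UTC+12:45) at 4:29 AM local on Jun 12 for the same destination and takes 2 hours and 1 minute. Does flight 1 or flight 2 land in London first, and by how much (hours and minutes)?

the first, by 13 hours 35 minutes

Flight 1 in UTC: 6:10 AM − 3:00 = 3:10 AM on Jun 11.
+1 hour → arrive 4:10 AM UTC on Jun 11.
Flight 2 in UTC: 4:29 AM − 12:45 = 3:44 PM on Jun 11.
+2 hours and 1 minute → arrive 5:45 PM UTC on Jun 11.
Flight 1 lands earlier by 13 hours 35 minutes.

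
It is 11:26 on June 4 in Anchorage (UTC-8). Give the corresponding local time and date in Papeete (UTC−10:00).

09:26 on Jun 4

In UTC: 11:26 + 8:00 = 19:26 on Jun 4.
Papeete is UTC−10:00: 19:26 − 10:00 = 09:26 on Jun 4.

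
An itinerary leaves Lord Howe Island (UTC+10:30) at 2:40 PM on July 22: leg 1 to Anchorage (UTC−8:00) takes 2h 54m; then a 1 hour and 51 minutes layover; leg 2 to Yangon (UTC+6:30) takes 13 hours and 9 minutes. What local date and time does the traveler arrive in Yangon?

4:34 AM on Jul 23

Convert departure to UTC: 2:40 PM − 10:30 = 4:10 AM UTC on Jul 22.
Add 2 hours 54 minutes leg 1 → 7:04 AM UTC.
Add 1 hour 51 minutes layover in Anchorage → 8:55 AM UTC.
Add 13 hours 9 minutes leg 2 → 10:04 PM UTC.
Yangon is UTC+6:30, so local arrival = 10:04 PM + 6:30 = 4:34 AM on Jul 23.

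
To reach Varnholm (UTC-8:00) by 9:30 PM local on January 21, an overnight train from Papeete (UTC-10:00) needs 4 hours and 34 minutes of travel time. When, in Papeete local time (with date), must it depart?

Target arrival in UTC: 9:30 PM + 8:00 = 5:30 AM on Jan 22.
Subtract 4 hours and 34 minutes → departure 12:56 AM UTC on Jan 22.
Papeete is UTC−10:00: 12:56 AM − 10:00 = 2:56 PM on Jan 21.

2:56 PM on Jan 21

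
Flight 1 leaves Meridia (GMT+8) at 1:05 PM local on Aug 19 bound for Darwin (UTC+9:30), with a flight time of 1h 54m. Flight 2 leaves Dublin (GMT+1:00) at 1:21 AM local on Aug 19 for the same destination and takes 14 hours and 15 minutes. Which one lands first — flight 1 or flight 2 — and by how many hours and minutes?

Flight 1 in UTC: 1:05 PM − 8:00 = 5:05 AM on Aug 19.
+1 hour and 54 minutes → arrive 6:59 AM UTC on Aug 19.
Flight 2 in UTC: 1:21 AM − 1:00 = 12:21 AM on Aug 19.
+14 hours 15 minutes → arrive 2:36 PM UTC on Aug 19.
Flight 1 lands earlier by 7 hours 37 minutes.

the first, by 7 hours 37 minutes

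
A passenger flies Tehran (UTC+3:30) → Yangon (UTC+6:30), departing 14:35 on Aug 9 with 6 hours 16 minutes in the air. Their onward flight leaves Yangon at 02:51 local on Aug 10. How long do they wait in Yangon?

Convert departure to UTC: 14:35 − 3:30 = 11:05 UTC on Aug 9.
Add 6 hours 16 minutes flight time → 17:21 UTC.
Yangon is UTC+6:30, so local arrival = 17:21 + 6:30 = 23:51 on Aug 9.
Layover = 02:51 − 23:51 (+1 day) = 3 hours.

3 hours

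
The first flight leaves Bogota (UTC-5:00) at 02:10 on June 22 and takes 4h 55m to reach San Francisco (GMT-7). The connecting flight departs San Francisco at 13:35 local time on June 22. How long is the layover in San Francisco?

8 hours 30 minutes

Convert departure to UTC: 02:10 + 5:00 = 07:10 UTC on Jun 22.
Add 4 hours and 55 minutes flight time → 12:05 UTC.
San Francisco is UTC−7:00, so local arrival = 12:05 − 7:00 = 05:05 on Jun 22.
Layover = 13:35 − 05:05 = 8 hours 30 minutes.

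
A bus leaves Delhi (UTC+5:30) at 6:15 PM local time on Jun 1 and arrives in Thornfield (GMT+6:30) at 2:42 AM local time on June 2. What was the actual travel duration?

Departure in UTC: 6:15 PM − 5:30 = 12:45 PM on Jun 1.
Arrival in UTC: 2:42 AM − 6:30 = 8:12 PM on Jun 1.
Elapsed = 8:12 PM − 12:45 PM = 7 hours 27 minutes.

7 hours 27 minutes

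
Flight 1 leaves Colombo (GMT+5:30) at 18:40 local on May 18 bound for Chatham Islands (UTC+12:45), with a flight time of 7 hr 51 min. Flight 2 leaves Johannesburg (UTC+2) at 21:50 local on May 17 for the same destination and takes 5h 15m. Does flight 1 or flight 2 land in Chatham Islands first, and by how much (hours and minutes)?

the second, by 19 hours 56 minutes

Flight 1 in UTC: 18:40 − 5:30 = 13:10 on May 18.
+7 hours 51 minutes → arrive 21:01 UTC on May 18.
Flight 2 in UTC: 21:50 − 2:00 = 19:50 on May 17.
+5 hours and 15 minutes → arrive 01:05 UTC on May 18.
Flight 2 lands earlier by 19 hours 56 minutes.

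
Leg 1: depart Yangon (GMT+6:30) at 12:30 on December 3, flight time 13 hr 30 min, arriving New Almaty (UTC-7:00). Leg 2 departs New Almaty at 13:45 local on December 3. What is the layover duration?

Convert departure to UTC: 12:30 − 6:30 = 06:00 UTC on Dec 3.
Add 13 hours 30 minutes flight time → 19:30 UTC.
New Almaty is UTC−7:00, so local arrival = 19:30 − 7:00 = 12:30 on Dec 3.
Layover = 13:45 − 12:30 = 1 hour 15 minutes.

1 hour 15 minutes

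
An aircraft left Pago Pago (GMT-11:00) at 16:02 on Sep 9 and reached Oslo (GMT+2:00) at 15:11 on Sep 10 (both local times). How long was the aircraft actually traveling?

10 hours 9 minutes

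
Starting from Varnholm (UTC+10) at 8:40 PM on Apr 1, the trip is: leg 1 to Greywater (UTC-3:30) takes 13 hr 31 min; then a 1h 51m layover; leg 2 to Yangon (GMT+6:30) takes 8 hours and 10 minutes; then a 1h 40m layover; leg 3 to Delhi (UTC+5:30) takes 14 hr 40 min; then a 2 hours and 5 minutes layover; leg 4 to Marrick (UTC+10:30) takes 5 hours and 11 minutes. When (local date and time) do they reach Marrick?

8:18 PM on Apr 3

Convert departure to UTC: 8:40 PM − 10:00 = 10:40 AM UTC on Apr 1.
Add 13 hours and 31 minutes leg 1 → 12:11 AM UTC (Apr 2).
Add 1 hour and 51 minutes layover in Greywater → 2:02 AM UTC.
Add 8 hours and 10 minutes leg 2 → 10:12 AM UTC.
Add 1 hour and 40 minutes layover in Yangon → 11:52 AM UTC.
Add 14 hours and 40 minutes leg 3 → 2:32 AM UTC (Apr 3).
Add 2 hours 5 minutes layover in Delhi → 4:37 AM UTC.
Add 5 hours 11 minutes leg 4 → 9:48 AM UTC.
Marrick is UTC+10:30, so local arrival = 9:48 AM + 10:30 = 8:18 PM on Apr 3.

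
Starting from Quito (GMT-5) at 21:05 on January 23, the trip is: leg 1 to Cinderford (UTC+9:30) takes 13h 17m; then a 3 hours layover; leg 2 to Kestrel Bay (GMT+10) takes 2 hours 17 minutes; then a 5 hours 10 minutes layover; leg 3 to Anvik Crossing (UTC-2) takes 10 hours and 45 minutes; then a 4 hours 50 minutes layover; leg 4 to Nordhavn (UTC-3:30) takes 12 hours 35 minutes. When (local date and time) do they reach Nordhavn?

02:29 on January 26

Convert departure to UTC: 21:05 + 5:00 = 02:05 UTC on Jan 24.
Add 13 hours 17 minutes leg 1 → 15:22 UTC.
Add 3 hours layover in Cinderford → 18:22 UTC.
Add 2 hours and 17 minutes leg 2 → 20:39 UTC.
Add 5 hours and 10 minutes layover in Kestrel Bay → 01:49 UTC (Jan 25).
Add 10 hours 45 minutes leg 3 → 12:34 UTC.
Add 4 hours 50 minutes layover in Anvik Crossing → 17:24 UTC.
Add 12 hours 35 minutes leg 4 → 05:59 UTC (Jan 26).
Nordhavn is UTC−3:30, so local arrival = 05:59 − 3:30 = 02:29 on Jan 26.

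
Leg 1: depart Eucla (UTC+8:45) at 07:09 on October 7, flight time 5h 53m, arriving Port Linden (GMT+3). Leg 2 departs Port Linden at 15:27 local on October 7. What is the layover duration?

Convert departure to UTC: 07:09 − 8:45 = 22:24 UTC on Oct 6.
Add 5 hours and 53 minutes flight time → 04:17 UTC (Oct 7).
Port Linden is UTC+3:00, so local arrival = 04:17 + 3:00 = 07:17 on Oct 7.
Layover = 15:27 − 07:17 = 8 hours 10 minutes.

8 hours 10 minutes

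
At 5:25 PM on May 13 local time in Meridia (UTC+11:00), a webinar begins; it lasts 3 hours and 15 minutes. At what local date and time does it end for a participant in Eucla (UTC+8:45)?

Eucla is 2:15 behind Meridia.
After 3 hours and 15 minutes it is 8:40 PM in Meridia.
Shift by the zone difference: 8:40 PM − 2:15 = 6:25 PM on May 13 in Eucla.

6:25 PM on May 13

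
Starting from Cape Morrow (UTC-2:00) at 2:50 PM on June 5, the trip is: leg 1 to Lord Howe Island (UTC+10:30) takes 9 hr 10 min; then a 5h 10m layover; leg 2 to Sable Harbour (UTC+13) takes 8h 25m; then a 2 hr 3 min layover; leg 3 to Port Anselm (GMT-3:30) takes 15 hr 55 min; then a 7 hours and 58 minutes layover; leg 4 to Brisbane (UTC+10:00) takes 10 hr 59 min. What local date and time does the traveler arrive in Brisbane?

2:30 PM on June 8

Convert departure to UTC: 2:50 PM + 2:00 = 4:50 PM UTC on Jun 5.
Add 9 hours and 10 minutes leg 1 → 2:00 AM UTC (Jun 6).
Add 5 hours and 10 minutes layover in Lord Howe Island → 7:10 AM UTC.
Add 8 hours 25 minutes leg 2 → 3:35 PM UTC.
Add 2 hours and 3 minutes layover in Sable Harbour → 5:38 PM UTC.
Add 15 hours and 55 minutes leg 3 → 9:33 AM UTC (Jun 7).
Add 7 hours 58 minutes layover in Port Anselm → 5:31 PM UTC.
Add 10 hours and 59 minutes leg 4 → 4:30 AM UTC (Jun 8).
Brisbane is UTC+10:00, so local arrival = 4:30 AM + 10:00 = 2:30 PM on Jun 8.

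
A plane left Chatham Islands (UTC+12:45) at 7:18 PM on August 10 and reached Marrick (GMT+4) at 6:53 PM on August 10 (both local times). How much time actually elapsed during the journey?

Departure in UTC: 7:18 PM − 12:45 = 6:33 AM on Aug 10.
Arrival in UTC: 6:53 PM − 4:00 = 2:53 PM on Aug 10.
Elapsed = 2:53 PM − 6:33 AM = 8 hours 20 minutes.

8 hours 20 minutes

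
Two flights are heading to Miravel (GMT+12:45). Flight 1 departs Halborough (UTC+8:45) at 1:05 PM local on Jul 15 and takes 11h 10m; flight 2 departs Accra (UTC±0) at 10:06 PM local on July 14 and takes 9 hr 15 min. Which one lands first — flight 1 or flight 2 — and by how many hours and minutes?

Flight 1 in UTC: 1:05 PM − 8:45 = 4:20 AM on Jul 15.
+11 hours and 10 minutes → arrive 3:30 PM UTC on Jul 15.
Flight 2 departs at 10:06 PM UTC (Jul 14).
+9 hours 15 minutes → arrive 7:21 AM UTC on Jul 15.
Flight 2 lands earlier by 8 hours 9 minutes.

the second, by 8 hours 9 minutes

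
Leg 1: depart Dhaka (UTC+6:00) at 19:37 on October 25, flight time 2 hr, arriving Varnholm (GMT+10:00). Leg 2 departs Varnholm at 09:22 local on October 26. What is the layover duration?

Convert departure to UTC: 19:37 − 6:00 = 13:37 UTC on Oct 25.
Add 2 hours flight time → 15:37 UTC.
Varnholm is UTC+10:00, so local arrival = 15:37 + 10:00 = 01:37 on Oct 26.
Layover = 09:22 − 01:37 = 7 hours 45 minutes.

7 hours 45 minutes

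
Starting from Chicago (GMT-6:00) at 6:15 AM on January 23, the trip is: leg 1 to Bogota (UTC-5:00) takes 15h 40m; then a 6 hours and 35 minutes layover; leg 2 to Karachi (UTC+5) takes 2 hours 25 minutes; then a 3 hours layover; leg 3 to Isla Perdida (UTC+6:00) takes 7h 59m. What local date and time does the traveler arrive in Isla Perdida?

5:54 AM on January 25

Convert departure to UTC: 6:15 AM + 6:00 = 12:15 PM UTC on Jan 23.
Add 15 hours 40 minutes leg 1 → 3:55 AM UTC (Jan 24).
Add 6 hours 35 minutes layover in Bogota → 10:30 AM UTC.
Add 2 hours 25 minutes leg 2 → 12:55 PM UTC.
Add 3 hours layover in Karachi → 3:55 PM UTC.
Add 7 hours 59 minutes leg 3 → 11:54 PM UTC.
Isla Perdida is UTC+6:00, so local arrival = 11:54 PM + 6:00 = 5:54 AM on Jan 25.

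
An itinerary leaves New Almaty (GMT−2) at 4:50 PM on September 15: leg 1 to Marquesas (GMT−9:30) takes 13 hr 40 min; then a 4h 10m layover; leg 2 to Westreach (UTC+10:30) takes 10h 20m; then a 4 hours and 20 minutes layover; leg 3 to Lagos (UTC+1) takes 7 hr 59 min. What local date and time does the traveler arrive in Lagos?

Convert departure to UTC: 4:50 PM + 2:00 = 6:50 PM UTC on Sep 15.
Add 13 hours 40 minutes leg 1 → 8:30 AM UTC (Sep 16).
Add 4 hours 10 minutes layover in Marquesas → 12:40 PM UTC.
Add 10 hours 20 minutes leg 2 → 11:00 PM UTC.
Add 4 hours and 20 minutes layover in Westreach → 3:20 AM UTC (Sep 17).
Add 7 hours and 59 minutes leg 3 → 11:19 AM UTC.
Lagos is UTC+1:00, so local arrival = 11:19 AM + 1:00 = 12:19 PM on Sep 17.

12:19 PM on Sep 17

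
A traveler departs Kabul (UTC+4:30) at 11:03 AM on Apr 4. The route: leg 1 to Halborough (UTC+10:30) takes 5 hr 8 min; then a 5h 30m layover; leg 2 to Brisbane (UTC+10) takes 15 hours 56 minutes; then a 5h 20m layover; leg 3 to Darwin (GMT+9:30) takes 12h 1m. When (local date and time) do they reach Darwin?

11:58 AM on Apr 6

Convert departure to UTC: 11:03 AM − 4:30 = 6:33 AM UTC on Apr 4.
Add 5 hours 8 minutes leg 1 → 11:41 AM UTC.
Add 5 hours and 30 minutes layover in Halborough → 5:11 PM UTC.
Add 15 hours and 56 minutes leg 2 → 9:07 AM UTC (Apr 5).
Add 5 hours 20 minutes layover in Brisbane → 2:27 PM UTC.
Add 12 hours 1 minute leg 3 → 2:28 AM UTC (Apr 6).
Darwin is UTC+9:30, so local arrival = 2:28 AM + 9:30 = 11:58 AM on Apr 6.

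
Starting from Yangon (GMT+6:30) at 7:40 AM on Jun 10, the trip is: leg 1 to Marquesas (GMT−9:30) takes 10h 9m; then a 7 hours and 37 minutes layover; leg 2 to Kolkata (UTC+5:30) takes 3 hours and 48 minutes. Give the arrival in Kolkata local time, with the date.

Convert departure to UTC: 7:40 AM − 6:30 = 1:10 AM UTC on Jun 10.
Add 10 hours and 9 minutes leg 1 → 11:19 AM UTC.
Add 7 hours 37 minutes layover in Marquesas → 6:56 PM UTC.
Add 3 hours 48 minutes leg 2 → 10:44 PM UTC.
Kolkata is UTC+5:30, so local arrival = 10:44 PM + 5:30 = 4:14 AM on Jun 11.

4:14 AM on Jun 11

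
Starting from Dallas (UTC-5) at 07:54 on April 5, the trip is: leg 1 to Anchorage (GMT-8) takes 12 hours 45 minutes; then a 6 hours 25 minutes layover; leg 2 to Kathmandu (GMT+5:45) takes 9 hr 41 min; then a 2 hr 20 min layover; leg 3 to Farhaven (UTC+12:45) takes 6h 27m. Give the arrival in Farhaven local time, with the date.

Convert departure to UTC: 07:54 + 5:00 = 12:54 UTC on Apr 5.
Add 12 hours 45 minutes leg 1 → 01:39 UTC (Apr 6).
Add 6 hours 25 minutes layover in Anchorage → 08:04 UTC.
Add 9 hours 41 minutes leg 2 → 17:45 UTC.
Add 2 hours and 20 minutes layover in Kathmandu → 20:05 UTC.
Add 6 hours 27 minutes leg 3 → 02:32 UTC (Apr 7).
Farhaven is UTC+12:45, so local arrival = 02:32 + 12:45 = 15:17 on Apr 7.

15:17 on April 7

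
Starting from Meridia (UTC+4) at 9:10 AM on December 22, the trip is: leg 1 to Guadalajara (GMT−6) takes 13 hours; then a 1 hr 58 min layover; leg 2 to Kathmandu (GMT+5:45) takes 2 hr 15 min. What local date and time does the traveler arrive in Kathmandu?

4:08 AM on December 23

Convert departure to UTC: 9:10 AM − 4:00 = 5:10 AM UTC on Dec 22.
Add 13 hours leg 1 → 6:10 PM UTC.
Add 1 hour and 58 minutes layover in Guadalajara → 8:08 PM UTC.
Add 2 hours and 15 minutes leg 2 → 10:23 PM UTC.
Kathmandu is UTC+5:45, so local arrival = 10:23 PM + 5:45 = 4:08 AM on Dec 23.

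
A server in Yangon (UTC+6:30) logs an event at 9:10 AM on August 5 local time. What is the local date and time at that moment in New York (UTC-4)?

10:40 PM on August 4

New York is 10:30 behind Yangon.
Shift by the zone difference: 9:10 AM − 10:30 = 10:40 PM on Aug 4 in New York.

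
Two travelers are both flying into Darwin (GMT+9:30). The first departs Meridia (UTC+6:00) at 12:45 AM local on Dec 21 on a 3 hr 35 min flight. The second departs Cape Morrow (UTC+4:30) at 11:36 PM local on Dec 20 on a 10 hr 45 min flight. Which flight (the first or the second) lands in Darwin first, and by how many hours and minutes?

the first, by 7 hours 31 minutes

Flight 1 in UTC: 12:45 AM − 6:00 = 6:45 PM on Dec 20.
+3 hours 35 minutes → arrive 10:20 PM UTC on Dec 20.
Flight 2 in UTC: 11:36 PM − 4:30 = 7:06 PM on Dec 20.
+10 hours 45 minutes → arrive 5:51 AM UTC on Dec 21.
Flight 1 lands earlier by 7 hours 31 minutes.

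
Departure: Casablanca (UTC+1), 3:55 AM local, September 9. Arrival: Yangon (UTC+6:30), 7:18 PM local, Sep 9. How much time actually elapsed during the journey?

9 hours 53 minutes

Departure in UTC: 3:55 AM − 1:00 = 2:55 AM on Sep 9.
Arrival in UTC: 7:18 PM − 6:30 = 12:48 PM on Sep 9.
Elapsed = 12:48 PM − 2:55 AM = 9 hours 53 minutes.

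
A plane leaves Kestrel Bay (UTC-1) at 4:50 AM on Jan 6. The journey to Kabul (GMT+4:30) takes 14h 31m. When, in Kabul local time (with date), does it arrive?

12:51 AM on January 7

Convert departure to UTC: 4:50 AM + 1:00 = 5:50 AM UTC on Jan 6.
Add 14 hours and 31 minutes travel time → 8:21 PM UTC.
Kabul is UTC+4:30, so local arrival = 8:21 PM + 4:30 = 12:51 AM on Jan 7.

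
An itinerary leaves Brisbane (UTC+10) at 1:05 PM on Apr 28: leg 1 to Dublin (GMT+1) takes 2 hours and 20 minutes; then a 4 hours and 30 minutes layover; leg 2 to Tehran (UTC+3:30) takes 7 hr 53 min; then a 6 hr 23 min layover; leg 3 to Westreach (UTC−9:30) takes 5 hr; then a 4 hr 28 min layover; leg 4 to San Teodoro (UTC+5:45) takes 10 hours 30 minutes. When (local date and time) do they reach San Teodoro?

1:54 AM on April 30

Convert departure to UTC: 1:05 PM − 10:00 = 3:05 AM UTC on Apr 28.
Add 2 hours 20 minutes leg 1 → 5:25 AM UTC.
Add 4 hours and 30 minutes layover in Dublin → 9:55 AM UTC.
Add 7 hours and 53 minutes leg 2 → 5:48 PM UTC.
Add 6 hours and 23 minutes layover in Tehran → 12:11 AM UTC (Apr 29).
Add 5 hours leg 3 → 5:11 AM UTC.
Add 4 hours 28 minutes layover in Westreach → 9:39 AM UTC.
Add 10 hours 30 minutes leg 4 → 8:09 PM UTC.
San Teodoro is UTC+5:45, so local arrival = 8:09 PM + 5:45 = 1:54 AM on Apr 30.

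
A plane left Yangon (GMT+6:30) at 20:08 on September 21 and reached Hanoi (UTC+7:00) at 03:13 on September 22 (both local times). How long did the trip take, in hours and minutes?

Hanoi is 0:30 ahead of Yangon.
Clock-face elapsed time (ignoring zones) is 7 hours 5 minutes.
Actual elapsed = 7 hours 5 minutes − 0:30 = 6 hours 35 minutes.

6 hours 35 minutes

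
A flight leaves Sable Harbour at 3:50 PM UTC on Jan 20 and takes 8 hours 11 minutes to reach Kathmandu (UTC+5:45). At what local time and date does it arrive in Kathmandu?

Departure is given in UTC: 3:50 PM on Jan 20.
Add 8 hours and 11 minutes → 12:01 AM UTC (Jan 21).
Kathmandu is UTC+5:45: 12:01 AM + 5:45 = 5:46 AM on Jan 21.

5:46 AM on Jan 21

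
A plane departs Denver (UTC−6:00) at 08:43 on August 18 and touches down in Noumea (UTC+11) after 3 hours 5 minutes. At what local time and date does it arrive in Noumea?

04:48 on August 19

Convert departure to UTC: 08:43 + 6:00 = 14:43 UTC on Aug 18.
Add 3 hours and 5 minutes travel time → 17:48 UTC.
Noumea is UTC+11:00, so local arrival = 17:48 + 11:00 = 04:48 on Aug 19.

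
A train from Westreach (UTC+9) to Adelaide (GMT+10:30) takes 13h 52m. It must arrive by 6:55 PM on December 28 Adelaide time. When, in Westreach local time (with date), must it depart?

3:33 AM on Dec 28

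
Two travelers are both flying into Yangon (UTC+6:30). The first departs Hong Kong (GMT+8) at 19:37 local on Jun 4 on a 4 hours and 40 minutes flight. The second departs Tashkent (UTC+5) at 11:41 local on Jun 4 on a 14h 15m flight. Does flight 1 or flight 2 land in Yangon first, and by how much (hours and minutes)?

Flight 1 in UTC: 19:37 − 8:00 = 11:37 on Jun 4.
+4 hours and 40 minutes → arrive 16:17 UTC on Jun 4.
Flight 2 in UTC: 11:41 − 5:00 = 06:41 on Jun 4.
+14 hours and 15 minutes → arrive 20:56 UTC on Jun 4.
Flight 1 lands earlier by 4 hours 39 minutes.

the first, by 4 hours 39 minutes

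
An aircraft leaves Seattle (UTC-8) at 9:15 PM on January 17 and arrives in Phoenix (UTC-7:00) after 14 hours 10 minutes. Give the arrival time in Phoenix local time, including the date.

Convert departure to UTC: 9:15 PM + 8:00 = 5:15 AM UTC on Jan 18.
Add 14 hours and 10 minutes travel time → 7:25 PM UTC.
Phoenix is UTC−7:00, so local arrival = 7:25 PM − 7:00 = 12:25 PM on Jan 18.

12:25 PM on January 18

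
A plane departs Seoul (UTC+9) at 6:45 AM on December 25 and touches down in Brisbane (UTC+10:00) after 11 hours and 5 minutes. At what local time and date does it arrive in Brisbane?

6:50 PM on Dec 25

Convert departure to UTC: 6:45 AM − 9:00 = 9:45 PM UTC on Dec 24.
Add 11 hours 5 minutes travel time → 8:50 AM UTC (Dec 25).
Brisbane is UTC+10:00, so local arrival = 8:50 AM + 10:00 = 6:50 PM on Dec 25.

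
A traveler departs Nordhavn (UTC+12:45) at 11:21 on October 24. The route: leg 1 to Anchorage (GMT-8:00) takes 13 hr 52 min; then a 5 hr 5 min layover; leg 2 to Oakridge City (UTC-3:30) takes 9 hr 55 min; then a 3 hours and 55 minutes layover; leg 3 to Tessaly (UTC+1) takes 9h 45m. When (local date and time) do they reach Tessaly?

Convert departure to UTC: 11:21 − 12:45 = 22:36 UTC on Oct 23.
Add 13 hours 52 minutes leg 1 → 12:28 UTC (Oct 24).
Add 5 hours 5 minutes layover in Anchorage → 17:33 UTC.
Add 9 hours and 55 minutes leg 2 → 03:28 UTC (Oct 25).
Add 3 hours 55 minutes layover in Oakridge City → 07:23 UTC.
Add 9 hours 45 minutes leg 3 → 17:08 UTC.
Tessaly is UTC+1:00, so local arrival = 17:08 + 1:00 = 18:08 on Oct 25.

18:08 on Oct 25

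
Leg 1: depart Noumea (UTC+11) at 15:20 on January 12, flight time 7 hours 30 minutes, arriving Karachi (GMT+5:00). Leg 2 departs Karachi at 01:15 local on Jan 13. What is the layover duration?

Convert departure to UTC: 15:20 − 11:00 = 04:20 UTC on Jan 12.
Add 7 hours and 30 minutes flight time → 11:50 UTC.
Karachi is UTC+5:00, so local arrival = 11:50 + 5:00 = 16:50 on Jan 12.
Layover = 01:15 − 16:50 (+1 day) = 8 hours 25 minutes.

8 hours 25 minutes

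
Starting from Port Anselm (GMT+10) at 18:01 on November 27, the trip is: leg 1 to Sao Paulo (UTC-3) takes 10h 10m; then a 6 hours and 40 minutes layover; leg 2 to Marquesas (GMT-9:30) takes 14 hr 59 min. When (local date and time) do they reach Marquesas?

06:20 on November 28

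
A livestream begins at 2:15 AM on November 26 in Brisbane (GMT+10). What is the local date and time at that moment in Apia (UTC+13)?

In UTC: 2:15 AM − 10:00 = 4:15 PM on Nov 25.
Apia is UTC+13:00: 4:15 PM + 13:00 = 5:15 AM on Nov 26.

5:15 AM on November 26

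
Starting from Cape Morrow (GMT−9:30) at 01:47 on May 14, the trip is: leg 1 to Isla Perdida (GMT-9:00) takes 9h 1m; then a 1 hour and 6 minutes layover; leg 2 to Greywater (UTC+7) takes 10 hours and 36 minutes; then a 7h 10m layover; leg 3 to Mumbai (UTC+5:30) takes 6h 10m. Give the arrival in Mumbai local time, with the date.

02:50 on May 16

Convert departure to UTC: 01:47 + 9:30 = 11:17 UTC on May 14.
Add 9 hours and 1 minute leg 1 → 20:18 UTC.
Add 1 hour 6 minutes layover in Isla Perdida → 21:24 UTC.
Add 10 hours and 36 minutes leg 2 → 08:00 UTC (May 15).
Add 7 hours 10 minutes layover in Greywater → 15:10 UTC.
Add 6 hours 10 minutes leg 3 → 21:20 UTC.
Mumbai is UTC+5:30, so local arrival = 21:20 + 5:30 = 02:50 on May 16.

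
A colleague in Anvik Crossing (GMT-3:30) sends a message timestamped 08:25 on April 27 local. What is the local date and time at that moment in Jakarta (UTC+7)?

18:55 on April 27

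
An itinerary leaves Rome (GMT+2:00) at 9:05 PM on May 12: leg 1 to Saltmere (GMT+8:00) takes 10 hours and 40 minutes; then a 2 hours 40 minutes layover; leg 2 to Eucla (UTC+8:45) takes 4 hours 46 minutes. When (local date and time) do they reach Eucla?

Convert departure to UTC: 9:05 PM − 2:00 = 7:05 PM UTC on May 12.
Add 10 hours 40 minutes leg 1 → 5:45 AM UTC (May 13).
Add 2 hours and 40 minutes layover in Saltmere → 8:25 AM UTC.
Add 4 hours 46 minutes leg 2 → 1:11 PM UTC.
Eucla is UTC+8:45, so local arrival = 1:11 PM + 8:45 = 9:56 PM on May 13.

9:56 PM on May 13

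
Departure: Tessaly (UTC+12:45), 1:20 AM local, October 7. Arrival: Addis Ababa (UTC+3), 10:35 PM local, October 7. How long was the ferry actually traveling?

31 hours

Addis Ababa is 9:45 behind Tessaly.
Clock-face elapsed time (ignoring zones) is 21 hours 15 minutes.
Actual elapsed = 21 hours 15 minutes + 9:45 = 31 hours.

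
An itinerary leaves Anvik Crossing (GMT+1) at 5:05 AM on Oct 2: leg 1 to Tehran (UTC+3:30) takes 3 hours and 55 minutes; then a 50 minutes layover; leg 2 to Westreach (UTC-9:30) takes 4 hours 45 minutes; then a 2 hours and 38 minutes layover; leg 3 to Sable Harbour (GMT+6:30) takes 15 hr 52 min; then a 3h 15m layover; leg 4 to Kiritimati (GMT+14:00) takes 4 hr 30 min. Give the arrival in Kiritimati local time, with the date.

5:50 AM on October 4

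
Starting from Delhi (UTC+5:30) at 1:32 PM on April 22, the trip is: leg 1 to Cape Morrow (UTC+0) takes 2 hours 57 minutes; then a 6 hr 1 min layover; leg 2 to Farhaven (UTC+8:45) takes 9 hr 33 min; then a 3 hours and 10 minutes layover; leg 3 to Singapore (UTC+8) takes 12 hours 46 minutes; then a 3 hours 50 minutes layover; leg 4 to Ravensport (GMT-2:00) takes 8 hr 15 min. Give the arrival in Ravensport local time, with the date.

Convert departure to UTC: 1:32 PM − 5:30 = 8:02 AM UTC on Apr 22.
Add 2 hours 57 minutes leg 1 → 10:59 AM UTC.
Add 6 hours 1 minute layover in Cape Morrow → 5:00 PM UTC.
Add 9 hours 33 minutes leg 2 → 2:33 AM UTC (Apr 23).
Add 3 hours 10 minutes layover in Farhaven → 5:43 AM UTC.
Add 12 hours and 46 minutes leg 3 → 6:29 PM UTC.
Add 3 hours and 50 minutes layover in Singapore → 10:19 PM UTC.
Add 8 hours 15 minutes leg 4 → 6:34 AM UTC (Apr 24).
Ravensport is UTC−2:00, so local arrival = 6:34 AM − 2:00 = 4:34 AM on Apr 24.

4:34 AM on Apr 24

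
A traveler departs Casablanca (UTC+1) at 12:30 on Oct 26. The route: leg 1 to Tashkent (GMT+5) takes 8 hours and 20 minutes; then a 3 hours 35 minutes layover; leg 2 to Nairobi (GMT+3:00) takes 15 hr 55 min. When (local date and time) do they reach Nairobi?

18:20 on Oct 27

Convert departure to UTC: 12:30 − 1:00 = 11:30 UTC on Oct 26.
Add 8 hours and 20 minutes leg 1 → 19:50 UTC.
Add 3 hours 35 minutes layover in Tashkent → 23:25 UTC.
Add 15 hours and 55 minutes leg 2 → 15:20 UTC (Oct 27).
Nairobi is UTC+3:00, so local arrival = 15:20 + 3:00 = 18:20 on Oct 27.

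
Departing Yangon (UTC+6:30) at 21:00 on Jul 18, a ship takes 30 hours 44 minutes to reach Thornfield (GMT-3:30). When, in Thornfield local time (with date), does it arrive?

17:44 on Jul 19

Thornfield is 10:00 behind Yangon.
After 30 hours 44 minutes it is 03:44 (Jul 20) in Yangon.
Shift by the zone difference: 03:44 − 10:00 = 17:44 on Jul 19 in Thornfield.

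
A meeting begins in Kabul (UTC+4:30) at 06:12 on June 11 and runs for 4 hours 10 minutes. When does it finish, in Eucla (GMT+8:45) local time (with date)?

14:37 on June 11

Convert start to UTC: 06:12 − 4:30 = 01:42 UTC on Jun 11.
Add 4 hours 10 minutes duration → 05:52 UTC.
Eucla is UTC+8:45, so local end time = 05:52 + 8:45 = 14:37 on Jun 11.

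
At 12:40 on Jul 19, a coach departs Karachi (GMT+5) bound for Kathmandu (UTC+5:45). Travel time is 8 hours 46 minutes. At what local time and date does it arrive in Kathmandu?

22:11 on Jul 19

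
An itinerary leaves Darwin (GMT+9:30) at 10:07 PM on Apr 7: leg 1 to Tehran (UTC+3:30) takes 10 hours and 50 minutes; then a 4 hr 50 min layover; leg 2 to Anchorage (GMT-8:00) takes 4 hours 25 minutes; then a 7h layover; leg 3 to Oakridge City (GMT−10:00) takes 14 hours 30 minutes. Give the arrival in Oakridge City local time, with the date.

8:12 PM on Apr 8

Convert departure to UTC: 10:07 PM − 9:30 = 12:37 PM UTC on Apr 7.
Add 10 hours 50 minutes leg 1 → 11:27 PM UTC.
Add 4 hours and 50 minutes layover in Tehran → 4:17 AM UTC (Apr 8).
Add 4 hours 25 minutes leg 2 → 8:42 AM UTC.
Add 7 hours layover in Anchorage → 3:42 PM UTC.
Add 14 hours and 30 minutes leg 3 → 6:12 AM UTC (Apr 9).
Oakridge City is UTC−10:00, so local arrival = 6:12 AM − 10:00 = 8:12 PM on Apr 8.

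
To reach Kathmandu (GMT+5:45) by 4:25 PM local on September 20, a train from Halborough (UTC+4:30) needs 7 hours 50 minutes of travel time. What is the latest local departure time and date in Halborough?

7:20 AM on September 20

Target arrival in UTC: 4:25 PM − 5:45 = 10:40 AM on Sep 20.
Subtract 7 hours 50 minutes → departure 2:50 AM UTC on Sep 20.
Halborough is UTC+4:30: 2:50 AM + 4:30 = 7:20 AM on Sep 20.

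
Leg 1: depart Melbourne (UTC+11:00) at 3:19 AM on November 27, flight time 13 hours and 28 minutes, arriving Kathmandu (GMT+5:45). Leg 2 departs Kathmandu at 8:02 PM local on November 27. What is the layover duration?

Convert departure to UTC: 3:19 AM − 11:00 = 4:19 PM UTC on Nov 26.
Add 13 hours 28 minutes flight time → 5:47 AM UTC (Nov 27).
Kathmandu is UTC+5:45, so local arrival = 5:47 AM + 5:45 = 11:32 AM on Nov 27.
Layover = 8:02 PM − 11:32 AM = 8 hours 30 minutes.

8 hours 30 minutes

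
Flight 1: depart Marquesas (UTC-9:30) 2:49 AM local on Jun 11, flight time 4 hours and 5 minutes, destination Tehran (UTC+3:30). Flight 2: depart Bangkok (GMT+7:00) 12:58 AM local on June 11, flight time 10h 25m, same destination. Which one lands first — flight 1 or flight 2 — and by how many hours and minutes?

the second, by 12 hours 1 minute

Flight 1 in UTC: 2:49 AM + 9:30 = 12:19 PM on Jun 11.
+4 hours 5 minutes → arrive 4:24 PM UTC on Jun 11.
Flight 2 in UTC: 12:58 AM − 7:00 = 5:58 PM on Jun 10.
+10 hours 25 minutes → arrive 4:23 AM UTC on Jun 11.
Flight 2 lands earlier by 12 hours 1 minute.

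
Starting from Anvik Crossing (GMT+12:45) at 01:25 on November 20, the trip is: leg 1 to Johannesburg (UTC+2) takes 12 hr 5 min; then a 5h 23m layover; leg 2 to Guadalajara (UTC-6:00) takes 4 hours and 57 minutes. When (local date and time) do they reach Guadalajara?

05:05 on Nov 20

Convert departure to UTC: 01:25 − 12:45 = 12:40 UTC on Nov 19.
Add 12 hours 5 minutes leg 1 → 00:45 UTC (Nov 20).
Add 5 hours 23 minutes layover in Johannesburg → 06:08 UTC.
Add 4 hours and 57 minutes leg 2 → 11:05 UTC.
Guadalajara is UTC−6:00, so local arrival = 11:05 − 6:00 = 05:05 on Nov 20.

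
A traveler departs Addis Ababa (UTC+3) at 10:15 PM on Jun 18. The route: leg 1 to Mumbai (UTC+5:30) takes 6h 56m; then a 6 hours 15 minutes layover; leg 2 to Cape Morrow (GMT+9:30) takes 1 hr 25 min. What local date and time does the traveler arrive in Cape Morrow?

Convert departure to UTC: 10:15 PM − 3:00 = 7:15 PM UTC on Jun 18.
Add 6 hours 56 minutes leg 1 → 2:11 AM UTC (Jun 19).
Add 6 hours and 15 minutes layover in Mumbai → 8:26 AM UTC.
Add 1 hour and 25 minutes leg 2 → 9:51 AM UTC.
Cape Morrow is UTC+9:30, so local arrival = 9:51 AM + 9:30 = 7:21 PM on Jun 19.

7:21 PM on Jun 19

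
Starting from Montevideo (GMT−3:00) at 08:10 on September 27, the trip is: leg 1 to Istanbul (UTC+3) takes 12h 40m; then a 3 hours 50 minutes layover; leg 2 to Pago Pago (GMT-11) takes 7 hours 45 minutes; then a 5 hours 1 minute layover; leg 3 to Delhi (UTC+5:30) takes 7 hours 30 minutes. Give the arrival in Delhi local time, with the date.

05:26 on September 29

Convert departure to UTC: 08:10 + 3:00 = 11:10 UTC on Sep 27.
Add 12 hours and 40 minutes leg 1 → 23:50 UTC.
Add 3 hours and 50 minutes layover in Istanbul → 03:40 UTC (Sep 28).
Add 7 hours and 45 minutes leg 2 → 11:25 UTC.
Add 5 hours and 1 minute layover in Pago Pago → 16:26 UTC.
Add 7 hours 30 minutes leg 3 → 23:56 UTC.
Delhi is UTC+5:30, so local arrival = 23:56 + 5:30 = 05:26 on Sep 29.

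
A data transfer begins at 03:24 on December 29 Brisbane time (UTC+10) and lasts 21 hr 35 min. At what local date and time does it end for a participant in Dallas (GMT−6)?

Convert start to UTC: 03:24 − 10:00 = 17:24 UTC on Dec 28.
Add 21 hours 35 minutes duration → 14:59 UTC (Dec 29).
Dallas is UTC−6:00, so local end time = 14:59 − 6:00 = 08:59 on Dec 29.

08:59 on December 29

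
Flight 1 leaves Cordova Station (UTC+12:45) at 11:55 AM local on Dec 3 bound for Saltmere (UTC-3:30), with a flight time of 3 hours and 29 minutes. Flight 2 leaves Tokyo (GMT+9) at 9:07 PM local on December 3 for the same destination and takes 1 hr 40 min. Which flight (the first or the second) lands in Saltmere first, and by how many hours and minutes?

the first, by 11 hours 8 minutes

Flight 1 in UTC: 11:55 AM − 12:45 = 11:10 PM on Dec 2.
+3 hours and 29 minutes → arrive 2:39 AM UTC on Dec 3.
Flight 2 in UTC: 9:07 PM − 9:00 = 12:07 PM on Dec 3.
+1 hour 40 minutes → arrive 1:47 PM UTC on Dec 3.
Flight 1 lands earlier by 11 hours 8 minutes.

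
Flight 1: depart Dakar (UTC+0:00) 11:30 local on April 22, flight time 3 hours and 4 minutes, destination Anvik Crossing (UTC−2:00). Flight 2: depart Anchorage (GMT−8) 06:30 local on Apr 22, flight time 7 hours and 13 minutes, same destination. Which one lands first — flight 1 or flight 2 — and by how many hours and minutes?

Flight 1 departs at 11:30 UTC (Apr 22).
+3 hours and 4 minutes → arrive 14:34 UTC on Apr 22.
Flight 2 in UTC: 06:30 + 8:00 = 14:30 on Apr 22.
+7 hours 13 minutes → arrive 21:43 UTC on Apr 22.
Flight 1 lands earlier by 7 hours 9 minutes.

the first, by 7 hours 9 minutes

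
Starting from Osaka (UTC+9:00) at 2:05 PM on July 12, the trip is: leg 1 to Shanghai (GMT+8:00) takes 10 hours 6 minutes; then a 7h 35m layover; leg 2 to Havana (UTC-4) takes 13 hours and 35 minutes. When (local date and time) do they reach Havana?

Convert departure to UTC: 2:05 PM − 9:00 = 5:05 AM UTC on Jul 12.
Add 10 hours and 6 minutes leg 1 → 3:11 PM UTC.
Add 7 hours 35 minutes layover in Shanghai → 10:46 PM UTC.
Add 13 hours and 35 minutes leg 2 → 12:21 PM UTC (Jul 13).
Havana is UTC−4:00, so local arrival = 12:21 PM − 4:00 = 8:21 AM on Jul 13.

8:21 AM on Jul 13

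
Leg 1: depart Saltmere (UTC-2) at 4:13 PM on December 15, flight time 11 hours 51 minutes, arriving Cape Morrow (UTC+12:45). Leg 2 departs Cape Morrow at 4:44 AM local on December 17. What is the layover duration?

9 hours 55 minutes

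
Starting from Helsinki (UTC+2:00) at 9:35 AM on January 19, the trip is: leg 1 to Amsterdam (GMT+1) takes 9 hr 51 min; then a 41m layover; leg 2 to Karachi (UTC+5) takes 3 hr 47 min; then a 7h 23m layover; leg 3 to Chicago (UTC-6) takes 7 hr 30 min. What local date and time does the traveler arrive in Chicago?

6:47 AM on January 20

Convert departure to UTC: 9:35 AM − 2:00 = 7:35 AM UTC on Jan 19.
Add 9 hours 51 minutes leg 1 → 5:26 PM UTC.
Add 41 minutes layover in Amsterdam → 6:07 PM UTC.
Add 3 hours 47 minutes leg 2 → 9:54 PM UTC.
Add 7 hours 23 minutes layover in Karachi → 5:17 AM UTC (Jan 20).
Add 7 hours and 30 minutes leg 3 → 12:47 PM UTC.
Chicago is UTC−6:00, so local arrival = 12:47 PM − 6:00 = 6:47 AM on Jan 20.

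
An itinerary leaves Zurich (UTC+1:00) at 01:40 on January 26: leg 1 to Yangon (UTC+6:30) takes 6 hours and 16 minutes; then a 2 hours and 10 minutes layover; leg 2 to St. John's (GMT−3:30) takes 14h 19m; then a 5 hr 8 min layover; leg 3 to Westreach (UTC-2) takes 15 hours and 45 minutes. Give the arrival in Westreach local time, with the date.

18:18 on January 27

Convert departure to UTC: 01:40 − 1:00 = 00:40 UTC on Jan 26.
Add 6 hours 16 minutes leg 1 → 06:56 UTC.
Add 2 hours 10 minutes layover in Yangon → 09:06 UTC.
Add 14 hours 19 minutes leg 2 → 23:25 UTC.
Add 5 hours 8 minutes layover in St. John's → 04:33 UTC (Jan 27).
Add 15 hours and 45 minutes leg 3 → 20:18 UTC.
Westreach is UTC−2:00, so local arrival = 20:18 − 2:00 = 18:18 on Jan 27.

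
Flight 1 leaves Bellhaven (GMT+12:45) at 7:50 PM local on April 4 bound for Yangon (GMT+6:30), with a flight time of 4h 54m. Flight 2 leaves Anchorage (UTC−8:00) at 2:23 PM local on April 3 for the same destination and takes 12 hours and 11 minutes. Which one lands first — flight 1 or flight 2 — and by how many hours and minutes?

Flight 1 in UTC: 7:50 PM − 12:45 = 7:05 AM on Apr 4.
+4 hours and 54 minutes → arrive 11:59 AM UTC on Apr 4.
Flight 2 in UTC: 2:23 PM + 8:00 = 10:23 PM on Apr 3.
+12 hours 11 minutes → arrive 10:34 AM UTC on Apr 4.
Flight 2 lands earlier by 1 hour 25 minutes.

the second, by 1 hour 25 minutes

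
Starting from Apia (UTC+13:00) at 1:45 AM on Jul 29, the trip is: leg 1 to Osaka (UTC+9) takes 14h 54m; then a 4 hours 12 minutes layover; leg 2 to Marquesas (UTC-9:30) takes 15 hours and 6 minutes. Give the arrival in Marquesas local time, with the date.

Convert departure to UTC: 1:45 AM − 13:00 = 12:45 PM UTC on Jul 28.
Add 14 hours and 54 minutes leg 1 → 3:39 AM UTC (Jul 29).
Add 4 hours and 12 minutes layover in Osaka → 7:51 AM UTC.
Add 15 hours and 6 minutes leg 2 → 10:57 PM UTC.
Marquesas is UTC−9:30, so local arrival = 10:57 PM − 9:30 = 1:27 PM on Jul 29.

1:27 PM on Jul 29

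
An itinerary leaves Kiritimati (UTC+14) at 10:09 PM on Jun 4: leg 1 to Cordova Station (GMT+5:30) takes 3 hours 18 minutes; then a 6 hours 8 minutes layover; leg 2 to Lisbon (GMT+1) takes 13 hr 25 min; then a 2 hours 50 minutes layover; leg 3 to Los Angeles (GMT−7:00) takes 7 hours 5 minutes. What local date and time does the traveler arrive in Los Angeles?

Convert departure to UTC: 10:09 PM − 14:00 = 8:09 AM UTC on Jun 4.
Add 3 hours and 18 minutes leg 1 → 11:27 AM UTC.
Add 6 hours 8 minutes layover in Cordova Station → 5:35 PM UTC.
Add 13 hours and 25 minutes leg 2 → 7:00 AM UTC (Jun 5).
Add 2 hours and 50 minutes layover in Lisbon → 9:50 AM UTC.
Add 7 hours and 5 minutes leg 3 → 4:55 PM UTC.
Los Angeles is UTC−7:00, so local arrival = 4:55 PM − 7:00 = 9:55 AM on Jun 5.

9:55 AM on Jun 5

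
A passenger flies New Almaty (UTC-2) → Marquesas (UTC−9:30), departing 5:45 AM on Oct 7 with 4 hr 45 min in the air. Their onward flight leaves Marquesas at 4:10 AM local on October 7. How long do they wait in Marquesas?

1 hour 10 minutes

Convert departure to UTC: 5:45 AM + 2:00 = 7:45 AM UTC on Oct 7.
Add 4 hours and 45 minutes flight time → 12:30 PM UTC.
Marquesas is UTC−9:30, so local arrival = 12:30 PM − 9:30 = 3:00 AM on Oct 7.
Layover = 4:10 AM − 3:00 AM = 1 hour 10 minutes.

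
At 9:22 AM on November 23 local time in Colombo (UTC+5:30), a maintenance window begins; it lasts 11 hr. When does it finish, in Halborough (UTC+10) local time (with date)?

Halborough is 4:30 ahead of Colombo.
After 11 hours it is 8:22 PM in Colombo.
Shift by the zone difference: 8:22 PM + 4:30 = 12:52 AM on Nov 24 in Halborough.

12:52 AM on November 24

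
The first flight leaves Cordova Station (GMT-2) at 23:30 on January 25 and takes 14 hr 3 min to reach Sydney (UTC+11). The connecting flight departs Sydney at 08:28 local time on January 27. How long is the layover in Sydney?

5 hours 55 minutes

Convert departure to UTC: 23:30 + 2:00 = 01:30 UTC on Jan 26.
Add 14 hours 3 minutes flight time → 15:33 UTC.
Sydney is UTC+11:00, so local arrival = 15:33 + 11:00 = 02:33 on Jan 27.
Layover = 08:28 − 02:33 = 5 hours 55 minutes.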